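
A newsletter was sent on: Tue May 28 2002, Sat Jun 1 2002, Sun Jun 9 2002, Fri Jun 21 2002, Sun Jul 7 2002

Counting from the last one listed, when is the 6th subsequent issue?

Intervals are 4, 8, 12, 16 days — an arithmetic progression with common difference 4.
Next gap: 20 days. Sun Jul 7 2002 + 20 days = Sat Jul 27 2002.
Next gap: 24 days. Sat Jul 27 2002 + 24 days = Tue Aug 20 2002.
Next gap: 28 days. Tue Aug 20 2002 + 28 days = Tue Sep 17 2002.
Next gap: 32 days. Tue Sep 17 2002 + 32 days = Sat Oct 19 2002.
Next gap: 36 days. Sat Oct 19 2002 + 36 days = Sun Nov 24 2002.
Next gap: 40 days. Sun Nov 24 2002 + 40 days = Fri Jan 3 2003.

Fri Jan 3 2003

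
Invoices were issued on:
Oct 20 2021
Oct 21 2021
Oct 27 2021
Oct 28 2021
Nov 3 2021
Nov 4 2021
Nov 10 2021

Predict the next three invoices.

Nov 11 2021, Nov 17 2021, Nov 18 2021

The gap pattern 1, 6, 1, 6, 1, 6 repeats every 2 events.
These are the Wednesdays and Thursdays of each week.
Next Thursday: Nov 11 2021.
The following Wednesday is Nov 17 2021.
The following Thursday is Nov 18 2021.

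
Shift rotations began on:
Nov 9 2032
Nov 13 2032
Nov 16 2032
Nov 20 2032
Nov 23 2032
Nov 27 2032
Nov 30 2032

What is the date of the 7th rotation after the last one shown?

Dec 25 2032

The gap pattern 4, 3, 4, 3, 4, 3 repeats every 2 events.
These are the Tuesdays and Saturdays of each week.
The following Saturday is Dec 4 2032.
The following Tuesday is Dec 7 2032.
Next Saturday: Dec 11 2032.
Next Tuesday: Dec 14 2032.
The following Saturday is Dec 18 2032.
The following Tuesday is Dec 21 2032.
The following Saturday is Dec 25 2032.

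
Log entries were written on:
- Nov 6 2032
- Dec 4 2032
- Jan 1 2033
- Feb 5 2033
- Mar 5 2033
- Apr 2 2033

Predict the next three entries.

May 7 2033, Jun 4 2033, Jul 2 2033

All dates are Saturdays, 28, 28, 35, 28, 28 days apart.
Specifically, the 1st Saturday of each month.
May 2033 — 1st Saturday is May 7 2033.
1st Saturday of June 2033: Jun 4 2033.
1st Saturday of July 2033: Jul 2 2033.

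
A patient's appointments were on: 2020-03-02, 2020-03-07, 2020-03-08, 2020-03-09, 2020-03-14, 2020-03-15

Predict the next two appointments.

The gap pattern 5, 1, 1, 5, 1 repeats every 3 events.
These are the Mondays, Saturdays and Sundays of each week.
Next Monday: 2020-03-16.
Next Saturday: 2020-03-21.

2020-03-16, 2020-03-21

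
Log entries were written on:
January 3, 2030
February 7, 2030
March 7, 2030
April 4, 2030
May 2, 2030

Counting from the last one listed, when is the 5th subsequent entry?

Gaps: 35, 28, 28, 28 days — a mix of 28 and 35. Every date is a Thursday.
Each is the 1st Thursday of its month.
1st Thursday of June 2030: June 6, 2030.
July 2030 — 1st Thursday is July 4, 2030.
1st Thursday of August 2030: August 1, 2030.
September 2030 — 1st Thursday is September 5, 2030.
October 2030 — 1st Thursday is October 3, 2030.

October 3, 2030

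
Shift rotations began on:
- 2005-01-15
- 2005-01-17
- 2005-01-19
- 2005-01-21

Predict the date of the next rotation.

Gaps between consecutive events: 2, 2, 2 days — a constant 2-day interval.
2005-01-21 + 2 days = 2005-01-23.

2005-01-23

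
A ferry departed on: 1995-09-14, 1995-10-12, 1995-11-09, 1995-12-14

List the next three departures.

1996-01-11, 1996-02-08, 1996-03-14

These are Thursdays at 28- or 35-day spacing (28, 28, 35).
The pattern: 2nd Thursday of the month.
January 1996 — 2nd Thursday is 1996-01-11.
February 1996 — 2nd Thursday is 1996-02-08.
2nd Thursday of March 1996: 1996-03-14.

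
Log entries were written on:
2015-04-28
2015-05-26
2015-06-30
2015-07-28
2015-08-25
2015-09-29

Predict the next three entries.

2015-10-27, 2015-11-24, 2015-12-29

All Tuesdays; the gaps (28, 35, 28, 28, 35) vary with month length.
This is the last Tuesday of each month.
October 2015 ends with Tuesday 2015-10-27.
November 2015 ends with Tuesday 2015-11-24.
December 2015 ends with Tuesday 2015-12-29.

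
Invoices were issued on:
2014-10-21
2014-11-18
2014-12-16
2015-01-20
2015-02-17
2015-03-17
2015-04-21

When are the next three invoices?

Gaps: 28, 28, 35, 28, 28, 35 days — a mix of 28 and 35. Every date is a Tuesday.
Each is the 3rd Tuesday of its month.
May 2015 — 3rd Tuesday is 2015-05-19.
3rd Tuesday of June 2015: 2015-06-16.
July 2015 — 3rd Tuesday is 2015-07-21.

2015-05-19, 2015-06-16, 2015-07-21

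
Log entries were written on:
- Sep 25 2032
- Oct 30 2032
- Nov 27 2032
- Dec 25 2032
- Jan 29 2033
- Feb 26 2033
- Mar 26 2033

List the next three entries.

Apr 30 2033, May 28 2033, Jun 25 2033

These are Saturdays with 35, 28, 28, 35, 28, 28-day gaps.
Each is the final Saturday of its month — Oct 30 2032 is past the 28th, so '4th Saturday' doesn't fit.
April 2033 ends with Saturday Apr 30 2033.
Last Saturday of May 2033: May 28 2033.
June 2033 ends with Saturday Jun 25 2033.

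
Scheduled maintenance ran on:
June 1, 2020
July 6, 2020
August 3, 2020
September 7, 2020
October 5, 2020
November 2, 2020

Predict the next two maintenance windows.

December 7, 2020; January 4, 2021

All dates are Mondays, 35, 28, 35, 28, 28 days apart.
Specifically, the 1st Monday of each month.
1st Monday of December 2020: December 7, 2020.
January 2021 — 1st Monday is January 4, 2021.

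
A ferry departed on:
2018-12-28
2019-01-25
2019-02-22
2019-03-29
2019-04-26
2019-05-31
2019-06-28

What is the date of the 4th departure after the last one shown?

2019-10-25

All Fridays; the gaps (28, 28, 35, 28, 35, 28) vary with month length.
This is the last Friday of each month.
July 2019 ends with Friday 2019-07-26.
Last Friday of August 2019: 2019-08-30.
September 2019 ends with Friday 2019-09-27.
Last Friday of October 2019: 2019-10-25.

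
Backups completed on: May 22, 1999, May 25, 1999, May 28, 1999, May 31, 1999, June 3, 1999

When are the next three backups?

Gaps between consecutive events: 3, 3, 3, 3 days — a constant 3-day interval.
June 3, 1999 + 3 days = June 6, 1999.
June 6, 1999 + 3 days = June 9, 1999.
June 9, 1999 + 3 days = June 12, 1999.

June 6, 1999; June 9, 1999; June 12, 1999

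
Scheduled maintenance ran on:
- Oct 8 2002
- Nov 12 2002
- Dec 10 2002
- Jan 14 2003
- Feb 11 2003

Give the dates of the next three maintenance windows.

Mar 11 2003, Apr 8 2003, May 13 2003

All dates are Tuesdays, 35, 28, 35, 28 days apart.
Specifically, the 2nd Tuesday of each month.
March 2003 — 2nd Tuesday is Mar 11 2003.
April 2003 — 2nd Tuesday is Apr 8 2003.
2nd Tuesday of May 2003: May 13 2003.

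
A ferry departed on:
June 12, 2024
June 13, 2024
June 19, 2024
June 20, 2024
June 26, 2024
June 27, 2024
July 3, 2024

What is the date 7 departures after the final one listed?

The gap pattern 1, 6, 1, 6, 1, 6 repeats every 2 events.
These are the Wednesdays and Thursdays of each week.
The following Thursday is July 4, 2024.
The following Wednesday is July 10, 2024.
The following Thursday is July 11, 2024.
The following Wednesday is July 17, 2024.
The following Thursday is July 18, 2024.
Next Wednesday: July 24, 2024.
Next Thursday: July 25, 2024.

July 25, 2024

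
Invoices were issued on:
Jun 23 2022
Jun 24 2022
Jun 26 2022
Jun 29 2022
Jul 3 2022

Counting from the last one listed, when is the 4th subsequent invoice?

Jul 29 2022

The spacing grows by 1 each time: 1, 2, 3, 4 days.
Next gap: 5 days. Jul 3 2022 + 5 days = Jul 8 2022.
Next gap: 6 days. Jul 8 2022 + 6 days = Jul 14 2022.
Next gap: 7 days. Jul 14 2022 + 7 days = Jul 21 2022.
Next gap: 8 days. Jul 21 2022 + 8 days = Jul 29 2022.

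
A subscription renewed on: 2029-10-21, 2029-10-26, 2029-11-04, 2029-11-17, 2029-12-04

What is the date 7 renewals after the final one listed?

The spacing grows by 4 each time: 5, 9, 13, 17 days.
Next gap: 21 days. 2029-12-04 + 21 days = 2029-12-25.
Next gap: 25 days. 2029-12-25 + 25 days = 2030-01-19.
Next gap: 29 days. 2030-01-19 + 29 days = 2030-02-17.
Next gap: 33 days. 2030-02-17 + 33 days = 2030-03-22.
Next gap: 37 days. 2030-03-22 + 37 days = 2030-04-28.
Next gap: 41 days. 2030-04-28 + 41 days = 2030-06-08.
Next gap: 45 days. 2030-06-08 + 45 days = 2030-07-23.

2030-07-23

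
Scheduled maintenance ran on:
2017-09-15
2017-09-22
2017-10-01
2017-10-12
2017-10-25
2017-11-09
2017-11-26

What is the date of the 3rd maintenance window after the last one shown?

Gaps: 7, 9, 11, 13, 15, 17 days — each gap is 2 larger than the previous one.
Next gap: 19 days. 2017-11-26 + 19 days = 2017-12-15.
Next gap: 21 days. 2017-12-15 + 21 days = 2018-01-05.
Next gap: 23 days. 2018-01-05 + 23 days = 2018-01-28.

2018-01-28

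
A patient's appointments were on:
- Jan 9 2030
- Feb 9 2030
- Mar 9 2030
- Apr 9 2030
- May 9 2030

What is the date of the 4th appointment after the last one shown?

Gaps: 31, 28, 31, 30 days — not constant. Every event is on the 9th of the month.
Pattern: the 9th of each month.
June 2030: Jun 9 2030.
July 2030: Jul 9 2030.
Next: August 2030 → Aug 9 2030.
September 2030: Sep 9 2030.

Sep 9 2030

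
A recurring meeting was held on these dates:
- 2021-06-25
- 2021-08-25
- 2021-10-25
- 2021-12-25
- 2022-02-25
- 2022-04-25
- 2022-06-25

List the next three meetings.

2022-08-25, 2022-10-25, 2022-12-25

Gaps: 61, 61, 61, 62, 59, 61 days — not constant. Every event is on the 25th of the month.
Pattern: the 25th of every 2 months.
Next: August 2022 → 2022-08-25.
October 2022: 2022-10-25.
Next: December 2022 → 2022-12-25.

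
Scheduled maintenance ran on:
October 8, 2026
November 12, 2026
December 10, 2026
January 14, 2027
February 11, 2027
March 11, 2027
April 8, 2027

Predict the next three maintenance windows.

Gaps: 35, 28, 35, 28, 28, 28 days — a mix of 28 and 35. Every date is a Thursday.
Each is the 2nd Thursday of its month.
2nd Thursday of May 2027: May 13, 2027.
June 2027 — 2nd Thursday is June 10, 2027.
July 2027 — 2nd Thursday is July 8, 2027.

May 13, 2027; June 10, 2027; July 8, 2027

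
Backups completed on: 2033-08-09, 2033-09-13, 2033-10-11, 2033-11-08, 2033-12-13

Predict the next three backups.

These are Tuesdays at 28- or 35-day spacing (35, 28, 28, 35).
The pattern: 2nd Tuesday of the month.
2nd Tuesday of January 2034: 2034-01-10.
February 2034 — 2nd Tuesday is 2034-02-14.
March 2034 — 2nd Tuesday is 2034-03-14.

2034-01-10, 2034-02-14, 2034-03-14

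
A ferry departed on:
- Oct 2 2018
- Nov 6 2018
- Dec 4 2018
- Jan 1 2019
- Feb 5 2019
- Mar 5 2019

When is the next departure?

Apr 2 2019

These are Tuesdays at 28- or 35-day spacing (35, 28, 28, 35, 28).
The pattern: 1st Tuesday of the month.
April 2019 — 1st Tuesday is Apr 2 2019.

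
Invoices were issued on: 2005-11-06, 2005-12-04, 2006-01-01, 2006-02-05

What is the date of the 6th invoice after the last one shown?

Gaps: 28, 28, 35 days — a mix of 28 and 35. Every date is a Sunday.
Each is the 1st Sunday of its month.
1st Sunday of March 2006: 2006-03-05.
April 2006 — 1st Sunday is 2006-04-02.
1st Sunday of May 2006: 2006-05-07.
1st Sunday of June 2006: 2006-06-04.
July 2006 — 1st Sunday is 2006-07-02.
1st Sunday of August 2006: 2006-08-06.

2006-08-06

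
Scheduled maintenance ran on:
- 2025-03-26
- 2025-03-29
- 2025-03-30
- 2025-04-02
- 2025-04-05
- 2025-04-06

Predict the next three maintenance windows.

Every event lands on a Wednesday or Saturday or Sunday (gaps cycle 3, 1, 3, 3, 1).
So the schedule is: every Wednesday, Saturday and Sunday.
Next Wednesday: 2025-04-09.
The following Saturday is 2025-04-12.
Next Sunday: 2025-04-13.

2025-04-09, 2025-04-12, 2025-04-13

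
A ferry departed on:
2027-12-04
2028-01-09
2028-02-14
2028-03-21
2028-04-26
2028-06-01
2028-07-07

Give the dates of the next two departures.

The spacing is 36, 36, 36, 36, 36, 36 days — always 36 days.
2028-07-07 + 36 days = 2028-08-12.
2028-08-12 + 36 days = 2028-09-17.

2028-08-12, 2028-09-17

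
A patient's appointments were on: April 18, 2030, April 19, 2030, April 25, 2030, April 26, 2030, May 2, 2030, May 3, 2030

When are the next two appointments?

May 9, 2030; May 10, 2030

The gap pattern 1, 6, 1, 6, 1 repeats every 2 events.
These are the Thursdays and Fridays of each week.
Next Thursday: May 9, 2030.
Next Friday: May 10, 2030.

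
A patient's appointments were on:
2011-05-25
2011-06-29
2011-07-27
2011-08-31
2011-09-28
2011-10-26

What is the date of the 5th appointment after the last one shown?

2012-03-28

All Wednesdays; the gaps (35, 28, 35, 28, 28) vary with month length.
This is the last Wednesday of each month.
Last Wednesday of November 2011: 2011-11-30.
Last Wednesday of December 2011: 2011-12-28.
January 2012 ends with Wednesday 2012-01-25.
February 2012 ends with Wednesday 2012-02-29.
March 2012 ends with Wednesday 2012-03-28.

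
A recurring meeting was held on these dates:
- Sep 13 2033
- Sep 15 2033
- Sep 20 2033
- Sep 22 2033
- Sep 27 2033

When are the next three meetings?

Sep 29 2033, Oct 4 2033, Oct 6 2033

Gaps: 2, 5, 2, 5 days — not constant, but cyclic with period 2.
The events fall on every Tuesday and Thursday.
Next Thursday: Sep 29 2033.
The following Tuesday is Oct 4 2033.
The following Thursday is Oct 6 2033.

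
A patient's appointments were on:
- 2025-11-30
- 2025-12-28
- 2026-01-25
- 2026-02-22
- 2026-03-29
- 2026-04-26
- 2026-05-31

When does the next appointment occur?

2026-06-28

These are Sundays with 28, 28, 28, 35, 28, 35-day gaps.
Each is the final Sunday of its month — 2025-11-30 is past the 28th, so '4th Sunday' doesn't fit.
Last Sunday of June 2026: 2026-06-28.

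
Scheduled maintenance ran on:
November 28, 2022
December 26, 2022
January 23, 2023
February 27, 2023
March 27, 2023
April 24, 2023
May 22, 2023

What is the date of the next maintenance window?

All dates are Mondays, 28, 28, 35, 28, 28, 28 days apart.
Specifically, the 4th Monday of each month.
June 2023 — 4th Monday is June 26, 2023.

June 26, 2023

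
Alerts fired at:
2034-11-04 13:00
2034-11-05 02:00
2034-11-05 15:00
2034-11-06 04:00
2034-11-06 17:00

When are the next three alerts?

Gaps: 13, 13, 13, 13 hours — each event is 13 hours after the previous one.
2034-11-06 17:00 + 13 h = 2034-11-07 06:00.
2034-11-07 06:00 + 13 h = 2034-11-07 19:00.
2034-11-07 19:00 + 13 h = 2034-11-08 08:00.

2034-11-07 06:00, 2034-11-07 19:00, 2034-11-08 08:00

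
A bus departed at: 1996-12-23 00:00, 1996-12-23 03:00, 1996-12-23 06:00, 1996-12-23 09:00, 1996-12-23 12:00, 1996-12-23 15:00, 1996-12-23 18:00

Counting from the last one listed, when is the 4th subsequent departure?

Gaps: 3, 3, 3, 3, 3, 3 hours — each event is 3 hours after the previous one.
1996-12-23 18:00 + 3 h = 1996-12-23 21:00.
1996-12-23 21:00 + 3 h = 1996-12-24 00:00.
1996-12-24 00:00 + 3 h = 1996-12-24 03:00.
1996-12-24 03:00 + 3 h = 1996-12-24 06:00.

1996-12-24 06:00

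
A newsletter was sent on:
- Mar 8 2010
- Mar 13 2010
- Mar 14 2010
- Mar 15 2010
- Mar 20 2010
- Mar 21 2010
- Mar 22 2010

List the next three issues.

Mar 27 2010, Mar 28 2010, Mar 29 2010

Every event lands on a Monday or Saturday or Sunday (gaps cycle 5, 1, 1, 5, 1, 1).
So the schedule is: every Monday, Saturday and Sunday.
Next Saturday: Mar 27 2010.
Next Sunday: Mar 28 2010.
The following Monday is Mar 29 2010.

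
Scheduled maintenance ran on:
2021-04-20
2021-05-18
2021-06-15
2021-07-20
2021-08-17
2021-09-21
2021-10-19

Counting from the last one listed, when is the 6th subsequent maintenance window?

Gaps: 28, 28, 35, 28, 35, 28 days — a mix of 28 and 35. Every date is a Tuesday.
Each is the 3rd Tuesday of its month.
3rd Tuesday of November 2021: 2021-11-16.
December 2021 — 3rd Tuesday is 2021-12-21.
3rd Tuesday of January 2022: 2022-01-18.
3rd Tuesday of February 2022: 2022-02-15.
3rd Tuesday of March 2022: 2022-03-15.
April 2022 — 3rd Tuesday is 2022-04-19.

2022-04-19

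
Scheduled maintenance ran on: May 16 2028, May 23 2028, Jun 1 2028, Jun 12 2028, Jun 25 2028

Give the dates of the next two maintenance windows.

Jul 10 2028, Jul 27 2028

Gaps: 7, 9, 11, 13 days — each gap is 2 larger than the previous one.
Next gap: 15 days. Jun 25 2028 + 15 days = Jul 10 2028.
Next gap: 17 days. Jul 10 2028 + 17 days = Jul 27 2028.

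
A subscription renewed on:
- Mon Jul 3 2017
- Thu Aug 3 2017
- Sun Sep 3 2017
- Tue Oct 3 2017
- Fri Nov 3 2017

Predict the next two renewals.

Gaps: 31, 31, 30, 31 days — not constant. Every event is on the 3rd of the month.
Pattern: the 3rd of each month.
Next: December 2017 → Sun Dec 3 2017.
January 2018: Wed Jan 3 2018.

Sun Dec 3 2017, Wed Jan 3 2018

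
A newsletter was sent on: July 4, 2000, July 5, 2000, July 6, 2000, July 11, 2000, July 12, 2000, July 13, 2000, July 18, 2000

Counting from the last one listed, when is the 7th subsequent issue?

Gaps: 1, 1, 5, 1, 1, 5 days — not constant, but cyclic with period 3.
The events fall on every Tuesday, Wednesday and Thursday.
Next Wednesday: July 19, 2000.
The following Thursday is July 20, 2000.
The following Tuesday is July 25, 2000.
Next Wednesday: July 26, 2000.
Next Thursday: July 27, 2000.
The following Tuesday is August 1, 2000.
The following Wednesday is August 2, 2000.

August 2, 2000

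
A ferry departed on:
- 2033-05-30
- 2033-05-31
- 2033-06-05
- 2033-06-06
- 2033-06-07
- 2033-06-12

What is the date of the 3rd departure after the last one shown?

Every event lands on a Monday or Tuesday or Sunday (gaps cycle 1, 5, 1, 1, 5).
So the schedule is: every Monday, Tuesday and Sunday.
Next Monday: 2033-06-13.
Next Tuesday: 2033-06-14.
Next Sunday: 2033-06-19.

2033-06-19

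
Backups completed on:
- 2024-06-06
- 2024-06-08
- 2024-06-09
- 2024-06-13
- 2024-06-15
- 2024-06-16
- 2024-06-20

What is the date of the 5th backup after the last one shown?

Gaps: 2, 1, 4, 2, 1, 4 days — not constant, but cyclic with period 3.
The events fall on every Thursday, Saturday and Sunday.
Next Saturday: 2024-06-22.
The following Sunday is 2024-06-23.
The following Thursday is 2024-06-27.
The following Saturday is 2024-06-29.
Next Sunday: 2024-06-30.

2024-06-30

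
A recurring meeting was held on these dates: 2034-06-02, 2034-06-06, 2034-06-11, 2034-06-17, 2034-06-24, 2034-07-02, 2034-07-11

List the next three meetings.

2034-07-21, 2034-08-01, 2034-08-13

Intervals are 4, 5, 6, 7, 8, 9 days — an arithmetic progression with common difference 1.
Next gap: 10 days. 2034-07-11 + 10 days = 2034-07-21.
Next gap: 11 days. 2034-07-21 + 11 days = 2034-08-01.
Next gap: 12 days. 2034-08-01 + 12 days = 2034-08-13.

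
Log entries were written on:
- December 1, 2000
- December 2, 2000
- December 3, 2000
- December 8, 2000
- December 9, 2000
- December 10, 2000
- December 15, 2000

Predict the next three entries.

December 16, 2000; December 17, 2000; December 22, 2000

Gaps: 1, 1, 5, 1, 1, 5 days — not constant, but cyclic with period 3.
The events fall on every Friday, Saturday and Sunday.
The following Saturday is December 16, 2000.
Next Sunday: December 17, 2000.
Next Friday: December 22, 2000.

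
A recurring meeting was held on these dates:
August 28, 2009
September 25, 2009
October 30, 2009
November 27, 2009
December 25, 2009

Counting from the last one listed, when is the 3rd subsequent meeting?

Every date is a Friday; gaps 28, 35, 28, 28 days.
Each is the last Friday of its month (at least one falls on the 29th or later, ruling out '4th Friday').
Last Friday of January 2010: January 29, 2010.
Last Friday of February 2010: February 26, 2010.
Last Friday of March 2010: March 26, 2010.

March 26, 2010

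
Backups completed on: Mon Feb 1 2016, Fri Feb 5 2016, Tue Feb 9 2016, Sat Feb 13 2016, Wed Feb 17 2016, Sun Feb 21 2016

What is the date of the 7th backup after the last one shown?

Sun Mar 20 2016

The spacing is 4, 4, 4, 4, 4 days — always 4 days.
Sun Feb 21 2016 + 4 days = Thu Feb 25 2016.
Thu Feb 25 2016 + 4 days = Mon Feb 29 2016.
Mon Feb 29 2016 + 4 days = Fri Mar 4 2016.
Fri Mar 4 2016 + 4 days = Tue Mar 8 2016.
Tue Mar 8 2016 + 4 days = Sat Mar 12 2016.
Sat Mar 12 2016 + 4 days = Wed Mar 16 2016.
Wed Mar 16 2016 + 4 days = Sun Mar 20 2016.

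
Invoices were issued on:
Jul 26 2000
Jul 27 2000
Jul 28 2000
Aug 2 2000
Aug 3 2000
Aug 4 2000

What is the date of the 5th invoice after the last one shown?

Every event lands on a Wednesday or Thursday or Friday (gaps cycle 1, 1, 5, 1, 1).
So the schedule is: every Wednesday, Thursday and Friday.
The following Wednesday is Aug 9 2000.
The following Thursday is Aug 10 2000.
The following Friday is Aug 11 2000.
Next Wednesday: Aug 16 2000.
The following Thursday is Aug 17 2000.

Aug 17 2000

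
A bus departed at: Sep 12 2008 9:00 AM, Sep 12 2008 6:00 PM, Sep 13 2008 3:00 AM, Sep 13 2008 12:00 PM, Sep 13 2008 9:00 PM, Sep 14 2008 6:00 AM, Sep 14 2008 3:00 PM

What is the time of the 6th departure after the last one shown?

Spacing: 9, 9, 9, 9, 9, 9 h — constant 9 h.
Sep 14 2008 3:00 PM + 9 h = Sep 15 2008 12:00 AM.
Sep 15 2008 12:00 AM + 9 h = Sep 15 2008 9:00 AM.
Sep 15 2008 9:00 AM + 9 h = Sep 15 2008 6:00 PM.
Sep 15 2008 6:00 PM + 9 h = Sep 16 2008 3:00 AM.
Sep 16 2008 3:00 AM + 9 h = Sep 16 2008 12:00 PM.
Sep 16 2008 12:00 PM + 9 h = Sep 16 2008 9:00 PM.

Sep 16 2008 9:00 PM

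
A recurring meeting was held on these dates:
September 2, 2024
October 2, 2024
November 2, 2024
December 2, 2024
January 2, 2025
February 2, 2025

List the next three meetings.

March 2, 2025; April 2, 2025; May 2, 2025

Gaps: 30, 31, 30, 31, 31 days — not constant. Every event is on the 2nd of the month.
Pattern: the 2nd of each month.
Next: March 2025 → March 2, 2025.
Next: April 2025 → April 2, 2025.
May 2025: May 2, 2025.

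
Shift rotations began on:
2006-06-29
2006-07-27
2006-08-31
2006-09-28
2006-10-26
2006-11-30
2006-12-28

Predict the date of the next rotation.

Every date is a Thursday; gaps 28, 35, 28, 28, 35, 28 days.
Each is the last Thursday of its month (at least one falls on the 29th or later, ruling out '4th Thursday').
January 2007 ends with Thursday 2007-01-25.

2007-01-25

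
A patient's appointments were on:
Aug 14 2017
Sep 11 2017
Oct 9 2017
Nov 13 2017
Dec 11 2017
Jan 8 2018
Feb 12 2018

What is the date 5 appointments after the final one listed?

Jul 9 2018

Gaps: 28, 28, 35, 28, 28, 35 days — a mix of 28 and 35. Every date is a Monday.
Each is the 2nd Monday of its month.
March 2018 — 2nd Monday is Mar 12 2018.
2nd Monday of April 2018: Apr 9 2018.
May 2018 — 2nd Monday is May 14 2018.
2nd Monday of June 2018: Jun 11 2018.
July 2018 — 2nd Monday is Jul 9 2018.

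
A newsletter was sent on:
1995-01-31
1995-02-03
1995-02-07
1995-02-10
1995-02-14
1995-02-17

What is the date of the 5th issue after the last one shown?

Every event lands on a Tuesday or Friday (gaps cycle 3, 4, 3, 4, 3).
So the schedule is: every Tuesday and Friday.
Next Tuesday: 1995-02-21.
The following Friday is 1995-02-24.
Next Tuesday: 1995-02-28.
The following Friday is 1995-03-03.
The following Tuesday is 1995-03-07.

1995-03-07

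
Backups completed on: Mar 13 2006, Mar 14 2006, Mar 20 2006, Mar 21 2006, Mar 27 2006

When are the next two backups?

Every event lands on a Monday or Tuesday (gaps cycle 1, 6, 1, 6).
So the schedule is: every Monday and Tuesday.
Next Tuesday: Mar 28 2006.
The following Monday is Apr 3 2006.

Mar 28 2006, Apr 3 2006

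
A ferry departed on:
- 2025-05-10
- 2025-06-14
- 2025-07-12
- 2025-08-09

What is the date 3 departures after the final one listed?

All dates are Saturdays, 35, 28, 28 days apart.
Specifically, the 2nd Saturday of each month.
September 2025 — 2nd Saturday is 2025-09-13.
2nd Saturday of October 2025: 2025-10-11.
November 2025 — 2nd Saturday is 2025-11-08.

2025-11-08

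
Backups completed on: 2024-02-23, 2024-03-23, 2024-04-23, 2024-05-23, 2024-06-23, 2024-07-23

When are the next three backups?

2024-08-23, 2024-09-23, 2024-10-23

Each date is the 23rd; the gaps (29, 31, 30, 31, 30) track the month lengths.
The rule is the 23rd of each month.
August 2024: 2024-08-23.
September 2024: 2024-09-23.
October 2024: 2024-10-23.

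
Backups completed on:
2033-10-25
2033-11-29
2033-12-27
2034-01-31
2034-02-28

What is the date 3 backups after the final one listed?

2034-05-30

All Tuesdays; the gaps (35, 28, 35, 28) vary with month length.
This is the last Tuesday of each month.
March 2034 ends with Tuesday 2034-03-28.
April 2034 ends with Tuesday 2034-04-25.
May 2034 ends with Tuesday 2034-05-30.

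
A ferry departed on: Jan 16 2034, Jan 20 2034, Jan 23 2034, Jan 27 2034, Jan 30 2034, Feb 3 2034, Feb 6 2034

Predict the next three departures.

Feb 10 2034, Feb 13 2034, Feb 17 2034

Gaps: 4, 3, 4, 3, 4, 3 days — not constant, but cyclic with period 2.
The events fall on every Monday and Friday.
Next Friday: Feb 10 2034.
The following Monday is Feb 13 2034.
The following Friday is Feb 17 2034.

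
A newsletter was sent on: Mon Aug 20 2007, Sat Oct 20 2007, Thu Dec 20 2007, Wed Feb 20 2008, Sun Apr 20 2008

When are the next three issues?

Fri Jun 20 2008, Wed Aug 20 2008, Mon Oct 20 2008

The day-of-month is always 20 (61, 61, 62, 60 days between events).
So this recurs on the 20th of every 2 months.
Next: June 2008 → Fri Jun 20 2008.
August 2008: Wed Aug 20 2008.
October 2008: Mon Oct 20 2008.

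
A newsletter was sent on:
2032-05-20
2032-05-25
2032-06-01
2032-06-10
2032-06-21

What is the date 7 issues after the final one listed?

Intervals are 5, 7, 9, 11 days — an arithmetic progression with common difference 2.
Next gap: 13 days. 2032-06-21 + 13 days = 2032-07-04.
Next gap: 15 days. 2032-07-04 + 15 days = 2032-07-19.
Next gap: 17 days. 2032-07-19 + 17 days = 2032-08-05.
Next gap: 19 days. 2032-08-05 + 19 days = 2032-08-24.
Next gap: 21 days. 2032-08-24 + 21 days = 2032-09-14.
Next gap: 23 days. 2032-09-14 + 23 days = 2032-10-07.
Next gap: 25 days. 2032-10-07 + 25 days = 2032-11-01.

2032-11-01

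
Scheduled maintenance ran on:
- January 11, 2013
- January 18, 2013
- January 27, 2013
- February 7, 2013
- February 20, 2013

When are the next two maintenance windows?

Intervals are 7, 9, 11, 13 days — an arithmetic progression with common difference 2.
Next gap: 15 days. February 20, 2013 + 15 days = March 7, 2013.
Next gap: 17 days. March 7, 2013 + 17 days = March 24, 2013.

March 7, 2013; March 24, 2013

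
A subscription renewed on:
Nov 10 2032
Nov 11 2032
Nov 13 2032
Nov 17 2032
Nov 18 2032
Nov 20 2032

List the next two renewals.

Every event lands on a Wednesday or Thursday or Saturday (gaps cycle 1, 2, 4, 1, 2).
So the schedule is: every Wednesday, Thursday and Saturday.
The following Wednesday is Nov 24 2032.
The following Thursday is Nov 25 2032.

Nov 24 2032, Nov 25 2032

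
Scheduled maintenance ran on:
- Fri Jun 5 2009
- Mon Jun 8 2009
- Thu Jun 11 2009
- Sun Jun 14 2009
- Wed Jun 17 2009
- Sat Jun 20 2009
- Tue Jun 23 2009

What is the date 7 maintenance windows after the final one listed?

Tue Jul 14 2009

Gaps between consecutive events: 3, 3, 3, 3, 3, 3 days — a constant 3-day interval.
Tue Jun 23 2009 + 3 days = Fri Jun 26 2009.
Fri Jun 26 2009 + 3 days = Mon Jun 29 2009.
Mon Jun 29 2009 + 3 days = Thu Jul 2 2009.
Thu Jul 2 2009 + 3 days = Sun Jul 5 2009.
Sun Jul 5 2009 + 3 days = Wed Jul 8 2009.
Wed Jul 8 2009 + 3 days = Sat Jul 11 2009.
Sat Jul 11 2009 + 3 days = Tue Jul 14 2009.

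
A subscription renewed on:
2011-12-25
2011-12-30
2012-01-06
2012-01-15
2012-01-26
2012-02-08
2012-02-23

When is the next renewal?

The spacing grows by 2 each time: 5, 7, 9, 11, 13, 15 days.
Next gap: 17 days. 2012-02-23 + 17 days = 2012-03-11.

2012-03-11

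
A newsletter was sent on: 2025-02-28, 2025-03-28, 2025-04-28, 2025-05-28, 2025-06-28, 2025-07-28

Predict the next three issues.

2025-08-28, 2025-09-28, 2025-10-28

Gaps: 28, 31, 30, 31, 30 days — not constant. Every event is on the 28th of the month.
Pattern: the 28th of each month.
Next: August 2025 → 2025-08-28.
September 2025: 2025-09-28.
Next: October 2025 → 2025-10-28.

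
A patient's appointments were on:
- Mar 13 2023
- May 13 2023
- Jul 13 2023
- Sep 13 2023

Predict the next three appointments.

Nov 13 2023, Jan 13 2024, Mar 13 2024

Gaps: 61, 61, 62 days — not constant. Every event is on the 13th of the month.
Pattern: the 13th of every 2 months.
Next: November 2023 → Nov 13 2023.
Next: January 2024 → Jan 13 2024.
Next: March 2024 → Mar 13 2024.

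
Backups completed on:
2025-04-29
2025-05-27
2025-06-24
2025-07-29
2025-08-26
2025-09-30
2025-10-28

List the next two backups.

2025-11-25, 2025-12-30

Every date is a Tuesday; gaps 28, 28, 35, 28, 35, 28 days.
Each is the last Tuesday of its month (at least one falls on the 29th or later, ruling out '4th Tuesday').
Last Tuesday of November 2025: 2025-11-25.
December 2025 ends with Tuesday 2025-12-30.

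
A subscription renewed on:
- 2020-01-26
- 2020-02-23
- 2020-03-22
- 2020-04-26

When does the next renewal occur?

2020-05-24

These are Sundays at 28- or 35-day spacing (28, 28, 35).
The pattern: 4th Sunday of the month.
May 2020 — 4th Sunday is 2020-05-24.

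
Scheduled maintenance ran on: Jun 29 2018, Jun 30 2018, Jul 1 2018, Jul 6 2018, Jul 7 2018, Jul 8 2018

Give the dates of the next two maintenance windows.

Jul 13 2018, Jul 14 2018

Every event lands on a Friday or Saturday or Sunday (gaps cycle 1, 1, 5, 1, 1).
So the schedule is: every Friday, Saturday and Sunday.
Next Friday: Jul 13 2018.
The following Saturday is Jul 14 2018.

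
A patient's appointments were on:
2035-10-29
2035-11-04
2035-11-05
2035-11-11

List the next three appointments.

2035-11-12, 2035-11-18, 2035-11-19

Gaps: 6, 1, 6 days — not constant, but cyclic with period 2.
The events fall on every Monday and Sunday.
Next Monday: 2035-11-12.
Next Sunday: 2035-11-18.
Next Monday: 2035-11-19.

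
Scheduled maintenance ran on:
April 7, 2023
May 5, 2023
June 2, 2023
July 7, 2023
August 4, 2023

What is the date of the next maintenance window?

September 1, 2023

These are Fridays at 28- or 35-day spacing (28, 28, 35, 28).
The pattern: 1st Friday of the month.
September 2023 — 1st Friday is September 1, 2023.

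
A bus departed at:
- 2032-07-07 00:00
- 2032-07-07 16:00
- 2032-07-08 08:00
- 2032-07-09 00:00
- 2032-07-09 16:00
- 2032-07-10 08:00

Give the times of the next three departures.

2032-07-11 00:00, 2032-07-11 16:00, 2032-07-12 08:00

Gaps: 16, 16, 16, 16, 16 hours — each event is 16 hours after the previous one.
2032-07-10 08:00 + 16 h = 2032-07-11 00:00.
2032-07-11 00:00 + 16 h = 2032-07-11 16:00.
2032-07-11 16:00 + 16 h = 2032-07-12 08:00.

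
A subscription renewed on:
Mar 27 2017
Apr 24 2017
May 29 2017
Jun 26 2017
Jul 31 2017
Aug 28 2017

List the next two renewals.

Sep 25 2017, Oct 30 2017

All Mondays; the gaps (28, 35, 28, 35, 28) vary with month length.
This is the last Monday of each month.
September 2017 ends with Monday Sep 25 2017.
October 2017 ends with Monday Oct 30 2017.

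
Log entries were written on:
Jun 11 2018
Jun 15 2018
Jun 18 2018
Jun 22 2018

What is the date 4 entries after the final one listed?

Jul 6 2018

Gaps: 4, 3, 4 days — not constant, but cyclic with period 2.
The events fall on every Monday and Friday.
The following Monday is Jun 25 2018.
The following Friday is Jun 29 2018.
Next Monday: Jul 2 2018.
Next Friday: Jul 6 2018.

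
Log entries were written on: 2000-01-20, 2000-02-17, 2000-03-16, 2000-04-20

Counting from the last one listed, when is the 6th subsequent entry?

2000-10-19

All dates are Thursdays, 28, 28, 35 days apart.
Specifically, the 3rd Thursday of each month.
May 2000 — 3rd Thursday is 2000-05-18.
June 2000 — 3rd Thursday is 2000-06-15.
July 2000 — 3rd Thursday is 2000-07-20.
August 2000 — 3rd Thursday is 2000-08-17.
3rd Thursday of September 2000: 2000-09-21.
October 2000 — 3rd Thursday is 2000-10-19.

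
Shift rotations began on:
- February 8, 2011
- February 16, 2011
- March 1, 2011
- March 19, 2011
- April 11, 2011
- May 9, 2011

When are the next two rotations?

Intervals are 8, 13, 18, 23, 28 days — an arithmetic progression with common difference 5.
Next gap: 33 days. May 9, 2011 + 33 days = June 11, 2011.
Next gap: 38 days. June 11, 2011 + 38 days = July 19, 2011.

June 11, 2011; July 19, 2011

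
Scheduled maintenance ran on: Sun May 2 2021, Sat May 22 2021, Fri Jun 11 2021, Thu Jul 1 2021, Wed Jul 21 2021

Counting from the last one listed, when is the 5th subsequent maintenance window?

Fri Oct 29 2021

Every event comes 20 days after the last (20, 20, 20, 20).
Wed Jul 21 2021 + 20 days = Tue Aug 10 2021.
Tue Aug 10 2021 + 20 days = Mon Aug 30 2021.
Mon Aug 30 2021 + 20 days = Sun Sep 19 2021.
Sun Sep 19 2021 + 20 days = Sat Oct 9 2021.
Sat Oct 9 2021 + 20 days = Fri Oct 29 2021.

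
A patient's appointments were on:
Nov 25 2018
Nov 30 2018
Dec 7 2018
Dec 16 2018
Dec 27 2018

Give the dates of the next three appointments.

Jan 9 2019, Jan 24 2019, Feb 10 2019

Gaps: 5, 7, 9, 11 days — each gap is 2 larger than the previous one.
Next gap: 13 days. Dec 27 2018 + 13 days = Jan 9 2019.
Next gap: 15 days. Jan 9 2019 + 15 days = Jan 24 2019.
Next gap: 17 days. Jan 24 2019 + 17 days = Feb 10 2019.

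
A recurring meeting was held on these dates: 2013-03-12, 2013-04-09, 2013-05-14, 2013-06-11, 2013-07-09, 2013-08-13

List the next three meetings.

Gaps: 28, 35, 28, 28, 35 days — a mix of 28 and 35. Every date is a Tuesday.
Each is the 2nd Tuesday of its month.
2nd Tuesday of September 2013: 2013-09-10.
October 2013 — 2nd Tuesday is 2013-10-08.
2nd Tuesday of November 2013: 2013-11-12.

2013-09-10, 2013-10-08, 2013-11-12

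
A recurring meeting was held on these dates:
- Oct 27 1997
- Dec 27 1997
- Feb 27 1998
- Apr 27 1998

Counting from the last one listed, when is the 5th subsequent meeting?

The day-of-month is always 27 (61, 62, 59 days between events).
So this recurs on the 27th of every 2 months.
June 1998: Jun 27 1998.
Next: August 1998 → Aug 27 1998.
October 1998: Oct 27 1998.
Next: December 1998 → Dec 27 1998.
February 1999: Feb 27 1999.

Feb 27 1999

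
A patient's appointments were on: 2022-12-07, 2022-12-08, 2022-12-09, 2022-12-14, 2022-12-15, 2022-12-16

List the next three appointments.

Every event lands on a Wednesday or Thursday or Friday (gaps cycle 1, 1, 5, 1, 1).
So the schedule is: every Wednesday, Thursday and Friday.
Next Wednesday: 2022-12-21.
The following Thursday is 2022-12-22.
Next Friday: 2022-12-23.

2022-12-21, 2022-12-22, 2022-12-23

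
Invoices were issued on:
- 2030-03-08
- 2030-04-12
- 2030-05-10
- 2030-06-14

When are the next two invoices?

All dates are Fridays, 35, 28, 35 days apart.
Specifically, the 2nd Friday of each month.
2nd Friday of July 2030: 2030-07-12.
August 2030 — 2nd Friday is 2030-08-09.

2030-07-12, 2030-08-09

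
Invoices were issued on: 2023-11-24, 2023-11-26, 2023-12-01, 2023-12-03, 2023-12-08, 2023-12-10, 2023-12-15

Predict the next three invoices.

The gap pattern 2, 5, 2, 5, 2, 5 repeats every 2 events.
These are the Fridays and Sundays of each week.
Next Sunday: 2023-12-17.
Next Friday: 2023-12-22.
Next Sunday: 2023-12-24.

2023-12-17, 2023-12-22, 2023-12-24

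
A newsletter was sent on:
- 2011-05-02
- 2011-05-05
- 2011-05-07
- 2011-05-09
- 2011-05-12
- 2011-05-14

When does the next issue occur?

Gaps: 3, 2, 2, 3, 2 days — not constant, but cyclic with period 3.
The events fall on every Monday, Thursday and Saturday.
Next Monday: 2011-05-16.

2011-05-16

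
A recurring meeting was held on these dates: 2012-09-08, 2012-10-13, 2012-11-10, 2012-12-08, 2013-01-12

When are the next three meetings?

All dates are Saturdays, 35, 28, 28, 35 days apart.
Specifically, the 2nd Saturday of each month.
2nd Saturday of February 2013: 2013-02-09.
2nd Saturday of March 2013: 2013-03-09.
April 2013 — 2nd Saturday is 2013-04-13.

2013-02-09, 2013-03-09, 2013-04-13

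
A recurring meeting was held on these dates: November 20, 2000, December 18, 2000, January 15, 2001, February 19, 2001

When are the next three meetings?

Gaps: 28, 28, 35 days — a mix of 28 and 35. Every date is a Monday.
Each is the 3rd Monday of its month.
March 2001 — 3rd Monday is March 19, 2001.
April 2001 — 3rd Monday is April 16, 2001.
May 2001 — 3rd Monday is May 21, 2001.

March 19, 2001; April 16, 2001; May 21, 2001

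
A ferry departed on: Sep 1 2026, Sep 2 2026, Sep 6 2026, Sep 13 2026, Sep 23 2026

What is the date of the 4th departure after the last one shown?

The spacing grows by 3 each time: 1, 4, 7, 10 days.
Next gap: 13 days. Sep 23 2026 + 13 days = Oct 6 2026.
Next gap: 16 days. Oct 6 2026 + 16 days = Oct 22 2026.
Next gap: 19 days. Oct 22 2026 + 19 days = Nov 10 2026.
Next gap: 22 days. Nov 10 2026 + 22 days = Dec 2 2026.

Dec 2 2026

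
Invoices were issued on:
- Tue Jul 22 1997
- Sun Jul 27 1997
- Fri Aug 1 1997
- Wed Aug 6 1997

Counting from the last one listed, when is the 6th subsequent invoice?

The spacing is 5, 5, 5 days — always 5 days.
Wed Aug 6 1997 + 5 days = Mon Aug 11 1997.
Mon Aug 11 1997 + 5 days = Sat Aug 16 1997.
Sat Aug 16 1997 + 5 days = Thu Aug 21 1997.
Thu Aug 21 1997 + 5 days = Tue Aug 26 1997.
Tue Aug 26 1997 + 5 days = Sun Aug 31 1997.
Sun Aug 31 1997 + 5 days = Fri Sep 5 1997.

Fri Sep 5 1997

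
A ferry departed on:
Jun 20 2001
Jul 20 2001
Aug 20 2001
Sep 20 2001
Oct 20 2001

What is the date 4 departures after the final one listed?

Feb 20 2002

The day-of-month is always 20 (30, 31, 31, 30 days between events).
So this recurs on the 20th of each month.
Next: November 2001 → Nov 20 2001.
Next: December 2001 → Dec 20 2001.
January 2002: Jan 20 2002.
February 2002: Feb 20 2002.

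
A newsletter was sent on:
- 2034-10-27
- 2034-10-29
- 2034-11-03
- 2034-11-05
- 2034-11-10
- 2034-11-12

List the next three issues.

Gaps: 2, 5, 2, 5, 2 days — not constant, but cyclic with period 2.
The events fall on every Friday and Sunday.
The following Friday is 2034-11-17.
The following Sunday is 2034-11-19.
The following Friday is 2034-11-24.

2034-11-17, 2034-11-19, 2034-11-24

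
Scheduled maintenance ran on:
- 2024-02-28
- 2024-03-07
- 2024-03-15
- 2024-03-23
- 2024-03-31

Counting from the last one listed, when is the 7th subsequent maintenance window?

Gaps between consecutive events: 8, 8, 8, 8 days — a constant 8-day interval.
2024-03-31 + 8 days = 2024-04-08.
2024-04-08 + 8 days = 2024-04-16.
2024-04-16 + 8 days = 2024-04-24.
2024-04-24 + 8 days = 2024-05-02.
2024-05-02 + 8 days = 2024-05-10.
2024-05-10 + 8 days = 2024-05-18.
2024-05-18 + 8 days = 2024-05-26.

2024-05-26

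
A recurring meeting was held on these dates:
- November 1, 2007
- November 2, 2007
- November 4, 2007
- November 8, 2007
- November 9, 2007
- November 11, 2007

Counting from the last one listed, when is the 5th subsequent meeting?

Gaps: 1, 2, 4, 1, 2 days — not constant, but cyclic with period 3.
The events fall on every Thursday, Friday and Sunday.
The following Thursday is November 15, 2007.
Next Friday: November 16, 2007.
Next Sunday: November 18, 2007.
The following Thursday is November 22, 2007.
Next Friday: November 23, 2007.

November 23, 2007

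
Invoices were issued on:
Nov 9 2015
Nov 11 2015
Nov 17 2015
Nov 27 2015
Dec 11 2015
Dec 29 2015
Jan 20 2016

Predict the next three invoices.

Feb 15 2016, Mar 16 2016, Apr 19 2016

Intervals are 2, 6, 10, 14, 18, 22 days — an arithmetic progression with common difference 4.
Next gap: 26 days. Jan 20 2016 + 26 days = Feb 15 2016.
Next gap: 30 days. Feb 15 2016 + 30 days = Mar 16 2016.
Next gap: 34 days. Mar 16 2016 + 34 days = Apr 19 2016.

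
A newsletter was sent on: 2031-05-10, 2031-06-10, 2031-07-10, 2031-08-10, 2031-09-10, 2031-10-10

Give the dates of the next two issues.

Each date is the 10th; the gaps (31, 30, 31, 31, 30) track the month lengths.
The rule is the 10th of each month.
November 2031: 2031-11-10.
Next: December 2031 → 2031-12-10.

2031-11-10, 2031-12-10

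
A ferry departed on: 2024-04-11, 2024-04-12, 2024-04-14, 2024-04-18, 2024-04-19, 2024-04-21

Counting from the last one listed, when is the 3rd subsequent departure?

Every event lands on a Thursday or Friday or Sunday (gaps cycle 1, 2, 4, 1, 2).
So the schedule is: every Thursday, Friday and Sunday.
The following Thursday is 2024-04-25.
The following Friday is 2024-04-26.
The following Sunday is 2024-04-28.

2024-04-28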